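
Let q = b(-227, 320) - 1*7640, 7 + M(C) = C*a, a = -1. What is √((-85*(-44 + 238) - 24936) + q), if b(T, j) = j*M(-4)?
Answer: I*√50026 ≈ 223.67*I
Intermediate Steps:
M(C) = -7 - C (M(C) = -7 + C*(-1) = -7 - C)
b(T, j) = -3*j (b(T, j) = j*(-7 - 1*(-4)) = j*(-7 + 4) = j*(-3) = -3*j)
q = -8600 (q = -3*320 - 1*7640 = -960 - 7640 = -8600)
√((-85*(-44 + 238) - 24936) + q) = √((-85*(-44 + 238) - 24936) - 8600) = √((-85*194 - 24936) - 8600) = √((-16490 - 24936) - 8600) = √(-41426 - 8600) = √(-50026) = I*√50026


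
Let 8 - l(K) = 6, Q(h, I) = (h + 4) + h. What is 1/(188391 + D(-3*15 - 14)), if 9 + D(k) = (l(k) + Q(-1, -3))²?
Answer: 1/188398 ≈ 5.3079e-6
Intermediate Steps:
Q(h, I) = 4 + 2*h (Q(h, I) = (4 + h) + h = 4 + 2*h)
l(K) = 2 (l(K) = 8 - 1*6 = 8 - 6 = 2)
D(k) = 7 (D(k) = -9 + (2 + (4 + 2*(-1)))² = -9 + (2 + (4 - 2))² = -9 + (2 + 2)² = -9 + 4² = -9 + 16 = 7)
1/(188391 + D(-3*15 - 14)) = 1/(188391 + 7) = 1/188398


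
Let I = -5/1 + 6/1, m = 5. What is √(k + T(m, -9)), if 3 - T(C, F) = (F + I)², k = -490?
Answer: I*√551 ≈ 23.473*I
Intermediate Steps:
I = 1 (I = -5*1 + 6*1 = -5 + 6 = 1)
T(C, F) = 3 - (1 + F)² (T(C, F) = 3 - (F + 1)² = 3 - (1 + F)²)
√(k + T(m, -9)) = √(-490 + (3 - (1 - 9)²)) = √(-490 + (3 - 1*(-8)²)) = √(-490 + (3 - 1*64)) = √(-490 + (3 - 64)) = √(-490 - 61) = √(-551) = I*√551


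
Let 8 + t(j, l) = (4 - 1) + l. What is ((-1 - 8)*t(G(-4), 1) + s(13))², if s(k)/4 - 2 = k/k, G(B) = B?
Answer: 2304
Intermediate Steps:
s(k) = 12 (s(k) = 8 + 4*(k/k) = 8 + 4*1 = 8 + 4 = 12)
t(j, l) = -5 + l (t(j, l) = -8 + ((4 - 1) + l) = -8 + (3 + l) = -5 + l)
((-1 - 8)*t(G(-4), 1) + s(13))² = ((-1 - 8)*(-5 + 1) + 12)² = (-9*(-4) + 12)² = (36 + 12)² = 48² = 2304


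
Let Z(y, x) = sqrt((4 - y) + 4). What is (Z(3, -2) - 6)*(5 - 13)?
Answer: 48 - 8*sqrt(5) ≈ 30.111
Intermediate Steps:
Z(y, x) = sqrt(8 - y)
(Z(3, -2) - 6)*(5 - 13) = (sqrt(8 - 1*3) - 6)*(5 - 13) = (sqrt(8 - 3) - 6)*(-8) = (sqrt(5) - 6)*(-8) = (-6 + sqrt(5))*(-8) = 48 - 8*sqrt(5)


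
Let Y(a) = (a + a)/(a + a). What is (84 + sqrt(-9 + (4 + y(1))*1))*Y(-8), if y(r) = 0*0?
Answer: 84 + I*sqrt(5) ≈ 84.0 + 2.2361*I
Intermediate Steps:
y(r) = 0
Y(a) = 1 (Y(a) = (2*a)/((2*a)) = (2*a)*(1/(2*a)) = 1)
(84 + sqrt(-9 + (4 + y(1))*1))*Y(-8) = (84 + sqrt(-9 + (4 + 0)*1))*1 = (84 + sqrt(-9 + 4*1))*1 = (84 + sqrt(-9 + 4))*1 = (84 + sqrt(-5))*1 = (84 + I*sqrt(5))*1 = 84 + I*sqrt(5)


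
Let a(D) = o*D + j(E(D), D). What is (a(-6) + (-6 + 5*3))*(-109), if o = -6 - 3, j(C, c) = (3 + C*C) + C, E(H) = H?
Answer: -10464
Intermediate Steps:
j(C, c) = 3 + C + C**2 (j(C, c) = (3 + C**2) + C = 3 + C + C**2)
o = -9
a(D) = 3 + D**2 - 8*D (a(D) = -9*D + (3 + D + D**2) = 3 + D**2 - 8*D)
(a(-6) + (-6 + 5*3))*(-109) = ((3 + (-6)**2 - 8*(-6)) + (-6 + 5*3))*(-109) = ((3 + 36 + 48) + (-6 + 15))*(-109) = (87 + 9)*(-109) = 96*(-109) = -10464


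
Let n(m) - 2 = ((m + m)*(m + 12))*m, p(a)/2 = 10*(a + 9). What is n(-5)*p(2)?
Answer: 77440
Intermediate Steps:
p(a) = 180 + 20*a (p(a) = 2*(10*(a + 9)) = 2*(10*(9 + a)) = 2*(90 + 10*a) = 180 + 20*a)
n(m) = 2 + 2*m**2*(12 + m) (n(m) = 2 + ((m + m)*(m + 12))*m = 2 + ((2*m)*(12 + m))*m = 2 + (2*m*(12 + m))*m = 2 + 2*m**2*(12 + m))
n(-5)*p(2) = (2 + 2*(-5)**3 + 24*(-5)**2)*(180 + 20*2) = (2 + 2*(-125) + 24*25)*(180 + 40) = (2 - 250 + 600)*220 = 352*220 = 77440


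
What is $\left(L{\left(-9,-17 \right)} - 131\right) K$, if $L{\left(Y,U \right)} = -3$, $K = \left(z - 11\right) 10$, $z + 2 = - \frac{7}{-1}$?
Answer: $8040$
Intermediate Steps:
$z = 5$ ($z = -2 - \frac{7}{-1} = -2 - -7 = -2 + 7 = 5$)
$K = -60$ ($K = \left(5 - 11\right) 10 = \left(-6\right) 10 = -60$)
$\left(L{\left(-9,-17 \right)} - 131\right) K = \left(-3 - 131\right) \left(-60\right) = \left(-134\right) \left(-60\right) = 8040$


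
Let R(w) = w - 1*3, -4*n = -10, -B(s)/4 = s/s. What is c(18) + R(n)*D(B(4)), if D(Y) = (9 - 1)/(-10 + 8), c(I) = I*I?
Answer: 326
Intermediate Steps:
B(s) = -4 (B(s) = -4*s/s = -4*1 = -4)
c(I) = I²
n = 5/2 (n = -¼*(-10) = 5/2 ≈ 2.5000)
R(w) = -3 + w (R(w) = w - 3 = -3 + w)
D(Y) = -4 (D(Y) = 8/(-2) = 8*(-½) = -4)
c(18) + R(n)*D(B(4)) = 18² + (-3 + 5/2)*(-4) = 324 - ½*(-4) = 324 + 2 = 326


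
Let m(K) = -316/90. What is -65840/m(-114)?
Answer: 1481400/79 ≈ 18752.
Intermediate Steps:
m(K) = -158/45 (m(K) = -316*1/90 = -158/45)
-65840/m(-114) = -65840/(-158/45) = -65840*(-45/158) = 1481400/79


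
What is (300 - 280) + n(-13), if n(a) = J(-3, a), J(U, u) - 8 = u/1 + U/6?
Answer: 29/2 ≈ 14.500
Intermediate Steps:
J(U, u) = 8 + u + U/6 (J(U, u) = 8 + (u/1 + U/6) = 8 + (u*1 + U*(1/6)) = 8 + (u + U/6) = 8 + u + U/6)
n(a) = 15/2 + a (n(a) = 8 + a + (1/6)*(-3) = 8 + a - 1/2 = 15/2 + a)
(300 - 280) + n(-13) = (300 - 280) + (15/2 - 13) = 20 - 11/2 = 29/2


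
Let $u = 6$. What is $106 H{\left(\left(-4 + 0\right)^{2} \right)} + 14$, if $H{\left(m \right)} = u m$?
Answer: $10190$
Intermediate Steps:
$H{\left(m \right)} = 6 m$
$106 H{\left(\left(-4 + 0\right)^{2} \right)} + 14 = 106 \cdot 6 \left(-4 + 0\right)^{2} + 14 = 106 \cdot 6 \left(-4\right)^{2} + 14 = 106 \cdot 6 \cdot 16 + 14 = 106 \cdot 96 + 14 = 10176 + 14 = 10190$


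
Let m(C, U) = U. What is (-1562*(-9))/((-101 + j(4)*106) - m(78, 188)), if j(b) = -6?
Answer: -14058/925 ≈ -15.198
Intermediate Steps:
(-1562*(-9))/((-101 + j(4)*106) - m(78, 188)) = (-1562*(-9))/((-101 - 6*106) - 1*188) = 14058/((-101 - 636) - 188) = 14058/(-737 - 188) = 14058/(-925) = 14058*(-1/925) = -14058/925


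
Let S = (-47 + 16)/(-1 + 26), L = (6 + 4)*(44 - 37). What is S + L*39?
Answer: 68219/25 ≈ 2728.8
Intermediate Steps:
L = 70 (L = 10*7 = 70)
S = -31/25 ≈ -1.2400
S + L*39 = -31/25 + 70*39 = -31/25 + 2730 = 68219/25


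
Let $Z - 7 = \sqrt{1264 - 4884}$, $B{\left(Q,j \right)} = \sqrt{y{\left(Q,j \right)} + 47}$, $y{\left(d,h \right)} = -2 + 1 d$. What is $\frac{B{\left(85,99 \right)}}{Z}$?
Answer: $\frac{7 \sqrt{130}}{3669} - \frac{10 i \sqrt{4706}}{3669} \approx 0.021753 - 0.18697 i$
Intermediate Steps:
$y{\left(d,h \right)} = -2 + d$
$B{\left(Q,j \right)} = \sqrt{45 + Q}$ ($B{\left(Q,j \right)} = \sqrt{\left(-2 + Q\right) + 47} = \sqrt{45 + Q}$)
$Z = 7 + 2 i \sqrt{905}$ ($Z = 7 + \sqrt{1264 - 4884} = 7 + \sqrt{-3620} = 7 + 2 i \sqrt{905} \approx 7.0 + 60.166 i$)
$\frac{B{\left(85,99 \right)}}{Z} = \frac{\sqrt{45 + 85}}{7 + 2 i \sqrt{905}} = \frac{\sqrt{130}}{7 + 2 i \sqrt{905}}$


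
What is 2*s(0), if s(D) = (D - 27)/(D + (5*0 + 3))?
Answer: -18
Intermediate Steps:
s(D) = (-27 + D)/(3 + D) (s(D) = (-27 + D)/(D + (0 + 3)) = (-27 + D)/(D + 3) = (-27 + D)/(3 + D))
2*s(0) = 2*((-27 + 0)/(3 + 0)) = 2*(-27/3) = 2*((⅓)*(-27)) = 2*(-9) = -18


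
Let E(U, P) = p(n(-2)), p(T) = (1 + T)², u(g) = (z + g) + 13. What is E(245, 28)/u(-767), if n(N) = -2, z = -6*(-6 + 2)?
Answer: -1/730 ≈ -0.0013699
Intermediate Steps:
z = 24 (z = -6*(-4) = 24)
u(g) = 37 + g (u(g) = (24 + g) + 13 = 37 + g)
E(U, P) = 1 (E(U, P) = (1 - 2)² = (-1)² = 1)
E(245, 28)/u(-767) = 1/(37 - 767) = 1/(-730) = 1*(-1/730) = -1/730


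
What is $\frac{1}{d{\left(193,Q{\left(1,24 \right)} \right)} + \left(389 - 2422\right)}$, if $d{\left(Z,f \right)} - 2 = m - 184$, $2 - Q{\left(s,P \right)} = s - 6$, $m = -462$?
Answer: $- \frac{1}{2677} \approx -0.00037355$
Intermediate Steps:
$Q{\left(s,P \right)} = 8 - s$ ($Q{\left(s,P \right)} = 2 - \left(s - 6\right) = 2 - \left(-6 + s\right) = 8 - s$)
$d{\left(Z,f \right)} = -644$ ($d{\left(Z,f \right)} = 2 - 646 = -644$)
$\frac{1}{d{\left(193,Q{\left(1,24 \right)} \right)} + \left(389 - 2422\right)} = \frac{1}{-644 + \left(389 - 2422\right)} = \frac{1}{-644 - 2033} = \frac{1}{-2677} = - \frac{1}{2677}$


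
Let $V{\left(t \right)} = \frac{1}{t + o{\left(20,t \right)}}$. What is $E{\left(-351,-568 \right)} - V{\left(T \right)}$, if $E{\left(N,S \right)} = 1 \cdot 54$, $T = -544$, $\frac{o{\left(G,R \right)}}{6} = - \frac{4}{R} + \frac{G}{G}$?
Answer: $\frac{1975442}{36581} \approx 54.002$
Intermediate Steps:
$o{\left(G,R \right)} = 6 - \frac{24}{R}$ ($o{\left(G,R \right)} = 6 \left(- \frac{4}{R} + \frac{G}{G}\right) = 6 \left(- \frac{4}{R} + 1\right) = 6 \left(1 - \frac{4}{R}\right) = 6 - \frac{24}{R}$)
$V{\left(t \right)} = \frac{1}{6 + t - \frac{24}{t}}$ ($V{\left(t \right)} = \frac{1}{t + \left(6 - \frac{24}{t}\right)} = \frac{1}{6 + t - \frac{24}{t}}$)
$E{\left(N,S \right)} = 54$
$E{\left(-351,-568 \right)} - V{\left(T \right)} = 54 - - \frac{544}{-24 + \left(-544\right)^{2} + 6 \left(-544\right)} = 54 - - \frac{544}{-24 + 295936 - 3264} = 54 - - \frac{544}{292648} = 54 - \left(-544\right) \frac{1}{292648} = 54 - - \frac{68}{36581} = 54 + \frac{68}{36581} = \frac{1975442}{36581}$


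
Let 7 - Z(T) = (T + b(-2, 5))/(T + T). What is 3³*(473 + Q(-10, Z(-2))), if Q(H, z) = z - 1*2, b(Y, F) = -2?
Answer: 12879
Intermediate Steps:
Z(T) = 7 - (-2 + T)/(2*T) (Z(T) = 7 - (T - 2)/(T + T) = 7 - (-2 + T)/(2*T))
Q(H, z) = -2 + z (Q(H, z) = z - 2 = -2 + z)
3³*(473 + Q(-10, Z(-2))) = 3³*(473 + (-2 + (13/2 + 1/(-2)))) = 27*(473 + (-2 + (13/2 - ½))) = 27*(473 + (-2 + 6)) = 27*(473 + 4) = 27*477 = 12879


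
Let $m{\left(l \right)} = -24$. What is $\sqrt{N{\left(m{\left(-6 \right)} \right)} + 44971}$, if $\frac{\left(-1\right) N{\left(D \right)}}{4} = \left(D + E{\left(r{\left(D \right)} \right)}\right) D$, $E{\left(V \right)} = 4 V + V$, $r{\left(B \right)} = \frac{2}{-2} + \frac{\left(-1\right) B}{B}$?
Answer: $\sqrt{41707} \approx 204.22$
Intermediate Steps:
$r{\left(B \right)} = -2$ ($r{\left(B \right)} = 2 \left(- \frac{1}{2}\right) - 1 = -1 - 1 = -2$)
$E{\left(V \right)} = 5 V$
$N{\left(D \right)} = - 4 D \left(-10 + D\right)$ ($N{\left(D \right)} = - 4 \left(D + 5 \left(-2\right)\right) D = - 4 \left(D - 10\right) D = - 4 \left(-10 + D\right) D = - 4 D \left(-10 + D\right)$)
$\sqrt{N{\left(m{\left(-6 \right)} \right)} + 44971} = \sqrt{4 \left(-24\right) \left(10 - -24\right) + 44971} = \sqrt{4 \left(-24\right) \left(10 + 24\right) + 44971} = \sqrt{4 \left(-24\right) 34 + 44971} = \sqrt{-3264 + 44971} = \sqrt{41707}$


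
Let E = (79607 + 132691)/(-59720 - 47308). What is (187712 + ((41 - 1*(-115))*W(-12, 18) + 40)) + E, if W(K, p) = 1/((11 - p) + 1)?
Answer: 3348621005/17838 ≈ 1.8772e+5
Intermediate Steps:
W(K, p) = 1/(12 - p)
E = -35383/17838 (E = 212298/(-107028) = 212298*(-1/107028) = -35383/17838 ≈ -1.9836)
(187712 + ((41 - 1*(-115))*W(-12, 18) + 40)) + E = (187712 + ((41 - 1*(-115))*(-1/(-12 + 18)) + 40)) - 35383/17838 = (187712 + ((41 + 115)*(-1/6) + 40)) - 35383/17838 = (187712 + (156*(-1*⅙) + 40)) - 35383/17838 = (187712 + (156*(-⅙) + 40)) - 35383/17838 = (187712 + (-26 + 40)) - 35383/17838 = (187712 + 14) - 35383/17838 = 187726 - 35383/17838 = 3348621005/17838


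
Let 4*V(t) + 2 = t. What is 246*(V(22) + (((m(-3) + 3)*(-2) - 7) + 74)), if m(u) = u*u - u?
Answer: 10332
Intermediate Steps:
V(t) = -½ + t/4
m(u) = u² - u
246*(V(22) + (((m(-3) + 3)*(-2) - 7) + 74)) = 246*((-½ + (¼)*22) + (((-3*(-1 - 3) + 3)*(-2) - 7) + 74)) = 246*((-½ + 11/2) + (((-3*(-4) + 3)*(-2) - 7) + 74)) = 246*(5 + (((12 + 3)*(-2) - 7) + 74)) = 246*(5 + ((15*(-2) - 7) + 74)) = 246*(5 + ((-30 - 7) + 74)) = 246*(5 + (-37 + 74)) = 246*(5 + 37) = 246*42 = 10332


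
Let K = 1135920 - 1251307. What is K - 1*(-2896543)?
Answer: 2781156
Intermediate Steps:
K = -115387
K - 1*(-2896543) = -115387 - 1*(-2896543) = -115387 + 2896543 = 2781156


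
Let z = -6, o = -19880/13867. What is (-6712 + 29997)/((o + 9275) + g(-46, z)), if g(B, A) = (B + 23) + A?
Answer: 46127585/18313486 ≈ 2.5188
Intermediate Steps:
o = -2840/1981 (o = -19880*1/13867 = -2840/1981 ≈ -1.4336)
g(B, A) = 23 + A + B (g(B, A) = (23 + B) + A = 23 + A + B)
(-6712 + 29997)/((o + 9275) + g(-46, z)) = (-6712 + 29997)/((-2840/1981 + 9275) + (23 - 6 - 46)) = 23285/(18370935/1981 - 29) = 23285/(18313486/1981) = 23285*(1981/18313486) = 46127585/18313486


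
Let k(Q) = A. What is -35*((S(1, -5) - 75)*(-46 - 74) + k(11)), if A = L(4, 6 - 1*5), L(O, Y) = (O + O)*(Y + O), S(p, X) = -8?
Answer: -350000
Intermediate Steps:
L(O, Y) = 2*O*(O + Y) (L(O, Y) = (2*O)*(O + Y) = 2*O*(O + Y))
A = 40 (A = 2*4*(4 + (6 - 1*5)) = 2*4*(4 + (6 - 5)) = 2*4*(4 + 1) = 2*4*5 = 40)
k(Q) = 40
-35*((S(1, -5) - 75)*(-46 - 74) + k(11)) = -35*((-8 - 75)*(-46 - 74) + 40) = -35*(-83*(-120) + 40) = -35*(9960 + 40) = -35*10000 = -350000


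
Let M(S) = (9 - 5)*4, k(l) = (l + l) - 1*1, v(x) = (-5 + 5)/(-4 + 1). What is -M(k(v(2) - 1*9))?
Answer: -16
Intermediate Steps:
v(x) = 0 (v(x) = 0/(-3) = 0*(-⅓) = 0)
k(l) = -1 + 2*l (k(l) = 2*l - 1 = -1 + 2*l)
M(S) = 16 (M(S) = 4*4 = 16)
-M(k(v(2) - 1*9)) = -1*16 = -16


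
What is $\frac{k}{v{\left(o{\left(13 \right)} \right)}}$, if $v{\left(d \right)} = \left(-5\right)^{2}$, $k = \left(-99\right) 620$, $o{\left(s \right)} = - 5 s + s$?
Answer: $- \frac{12276}{5} \approx -2455.2$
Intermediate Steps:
$o{\left(s \right)} = - 4 s$
$k = -61380$
$v{\left(d \right)} = 25$
$\frac{k}{v{\left(o{\left(13 \right)} \right)}} = - \frac{61380}{25} = \left(-61380\right) \frac{1}{25} = - \frac{12276}{5}$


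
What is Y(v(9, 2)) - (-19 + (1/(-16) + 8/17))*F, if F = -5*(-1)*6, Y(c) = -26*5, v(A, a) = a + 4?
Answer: 58175/136 ≈ 427.76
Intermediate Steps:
v(A, a) = 4 + a
Y(c) = -130
F = 30 (F = 5*6 = 30)
Y(v(9, 2)) - (-19 + (1/(-16) + 8/17))*F = -130 - (-19 + (1/(-16) + 8/17))*30 = -130 - (-19 + (1*(-1/16) + 8*(1/17)))*30 = -130 - (-19 + (-1/16 + 8/17))*30 = -130 - (-19 + 111/272)*30 = -130 - (-5057)*30/272 = -130 - 1*(-75855/136) = -130 + 75855/136 = 58175/136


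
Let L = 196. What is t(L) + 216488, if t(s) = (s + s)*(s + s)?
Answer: 370152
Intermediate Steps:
t(s) = 4*s² (t(s) = (2*s)*(2*s) = 4*s²)
t(L) + 216488 = 4*196² + 216488 = 4*38416 + 216488 = 153664 + 216488 = 370152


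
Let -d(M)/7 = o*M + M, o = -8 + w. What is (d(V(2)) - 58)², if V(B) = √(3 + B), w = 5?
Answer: 4344 - 1624*√5 ≈ 712.63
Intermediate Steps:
o = -3 (o = -8 + 5 = -3)
d(M) = 14*M (d(M) = -7*(-3*M + M) = -(-14)*M = 14*M)
(d(V(2)) - 58)² = (14*√(3 + 2) - 58)² = (14*√5 - 58)² = (-58 + 14*√5)²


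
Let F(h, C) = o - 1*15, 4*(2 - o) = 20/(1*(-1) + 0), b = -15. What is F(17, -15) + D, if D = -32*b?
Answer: 472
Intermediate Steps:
o = 7 (o = 2 - 5/(1*(-1) + 0) = 2 - 5/(-1 + 0) = 2 - 5/(-1) = 2 - 5*(-1) = 2 - ¼*(-20) = 2 + 5 = 7)
F(h, C) = -8 (F(h, C) = 7 - 1*15 = 7 - 15 = -8)
D = 480 (D = -32*(-15) = 480)
F(17, -15) + D = -8 + 480 = 472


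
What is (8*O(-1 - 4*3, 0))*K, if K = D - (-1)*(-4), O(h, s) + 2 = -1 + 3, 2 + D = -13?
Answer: 0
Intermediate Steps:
D = -15 (D = -2 - 13 = -15)
O(h, s) = 0 (O(h, s) = -2 + (-1 + 3) = -2 + 2 = 0)
K = -19 (K = -15 - (-1)*(-4) = -15 - 1*4 = -15 - 4 = -19)
(8*O(-1 - 4*3, 0))*K = (8*0)*(-19) = 0*(-19) = 0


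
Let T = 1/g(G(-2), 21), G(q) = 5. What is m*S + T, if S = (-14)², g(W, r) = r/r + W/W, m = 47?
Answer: 18425/2 ≈ 9212.5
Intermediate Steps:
g(W, r) = 2 (g(W, r) = 1 + 1 = 2)
T = ½ (T = 1/2 = ½ ≈ 0.50000)
S = 196
m*S + T = 47*196 + ½ = 9212 + ½ = 18425/2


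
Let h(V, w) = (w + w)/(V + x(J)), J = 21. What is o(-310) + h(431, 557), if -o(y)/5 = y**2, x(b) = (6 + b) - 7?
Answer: -216704386/451 ≈ -4.8050e+5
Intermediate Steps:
x(b) = -1 + b
h(V, w) = 2*w/(20 + V) (h(V, w) = (w + w)/(V + (-1 + 21)) = (2*w)/(V + 20) = (2*w)/(20 + V) = 2*w/(20 + V))
o(y) = -5*y**2
o(-310) + h(431, 557) = -5*(-310)**2 + 2*557/(20 + 431) = -5*96100 + 2*557/451 = -480500 + 2*557*(1/451) = -480500 + 1114/451 = -216704386/451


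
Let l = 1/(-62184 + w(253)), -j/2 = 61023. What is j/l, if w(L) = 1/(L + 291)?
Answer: 2064291841185/272 ≈ 7.5893e+9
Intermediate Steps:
w(L) = 1/(291 + L)
j = -122046 (j = -2*61023 = -122046)
l = -544/33828095 (l = 1/(-62184 + 1/(291 + 253)) = 1/(-62184 + 1/544) = 1/(-33828095/544) = -544/33828095 ≈ -1.6081e-5)
j/l = -122046/(-544/33828095) = -122046*(-33828095/544) = 2064291841185/272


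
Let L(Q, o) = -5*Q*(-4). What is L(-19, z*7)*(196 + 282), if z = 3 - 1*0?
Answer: -181640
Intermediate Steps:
z = 3 (z = 3 + 0 = 3)
L(Q, o) = 20*Q
L(-19, z*7)*(196 + 282) = (20*(-19))*(196 + 282) = -380*478 = -181640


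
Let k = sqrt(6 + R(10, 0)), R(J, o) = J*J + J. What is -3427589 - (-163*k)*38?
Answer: -3427589 + 12388*sqrt(29) ≈ -3.3609e+6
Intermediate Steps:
R(J, o) = J + J**2 (R(J, o) = J**2 + J = J + J**2)
k = 2*sqrt(29) (k = sqrt(6 + 10*(1 + 10)) = sqrt(6 + 10*11) = sqrt(6 + 110) = sqrt(116) = 2*sqrt(29) ≈ 10.770)
-3427589 - (-163*k)*38 = -3427589 - (-326*sqrt(29))*38 = -3427589 - (-12388)*sqrt(29) = -3427589 + 12388*sqrt(29)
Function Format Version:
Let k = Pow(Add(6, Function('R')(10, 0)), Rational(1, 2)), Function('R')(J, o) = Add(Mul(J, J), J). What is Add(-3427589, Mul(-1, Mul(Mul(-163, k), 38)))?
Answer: Add(-3427589, Mul(12388, Pow(29, Rational(1, 2)))) ≈ -3.3609e+6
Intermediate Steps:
Function('R')(J, o) = Add(J, Pow(J, 2)) (Function('R')(J, o) = Add(Pow(J, 2), J) = Add(J, Pow(J, 2)))
k = Mul(2, Pow(29, Rational(1, 2))) (k = Pow(Add(6, Mul(10, Add(1, 10))), Rational(1, 2)) = Pow(Add(6, Mul(10, 11)), Rational(1, 2)) = Pow(Add(6, 110), Rational(1, 2)) = Pow(116, Rational(1, 2)) = Mul(2, Pow(29, Rational(1, 2))) ≈ 10.770)
Add(-3427589, Mul(-1, Mul(Mul(-163, k), 38))) = Add(-3427589, Mul(-1, Mul(Mul(-163, Mul(2, Pow(29, Rational(1, 2)))), 38))) = Add(-3427589, Mul(-1, Mul(Mul(-326, Pow(29, Rational(1, 2))), 38))) = Add(-3427589, Mul(-1, Mul(-12388, Pow(29, Rational(1, 2))))) = Add(-3427589, Mul(12388, Pow(29, Rational(1, 2))))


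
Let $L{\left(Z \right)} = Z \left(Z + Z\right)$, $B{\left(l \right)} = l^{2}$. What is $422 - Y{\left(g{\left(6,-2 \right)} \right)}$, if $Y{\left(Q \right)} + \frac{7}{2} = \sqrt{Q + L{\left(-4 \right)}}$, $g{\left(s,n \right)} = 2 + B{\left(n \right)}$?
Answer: $\frac{851}{2} - \sqrt{38} \approx 419.34$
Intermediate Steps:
$L{\left(Z \right)} = 2 Z^{2}$ ($L{\left(Z \right)} = Z 2 Z = 2 Z^{2}$)
$g{\left(s,n \right)} = 2 + n^{2}$
$Y{\left(Q \right)} = - \frac{7}{2} + \sqrt{32 + Q}$ ($Y{\left(Q \right)} = - \frac{7}{2} + \sqrt{Q + 2 \left(-4\right)^{2}} = - \frac{7}{2} + \sqrt{Q + 2 \cdot 16} = - \frac{7}{2} + \sqrt{Q + 32} = - \frac{7}{2} + \sqrt{32 + Q}$)
$422 - Y{\left(g{\left(6,-2 \right)} \right)} = 422 - \left(- \frac{7}{2} + \sqrt{32 + \left(2 + \left(-2\right)^{2}\right)}\right) = 422 - \left(- \frac{7}{2} + \sqrt{32 + \left(2 + 4\right)}\right) = 422 - \left(- \frac{7}{2} + \sqrt{32 + 6}\right) = 422 - \left(- \frac{7}{2} + \sqrt{38}\right) = 422 + \left(\frac{7}{2} - \sqrt{38}\right) = \frac{851}{2} - \sqrt{38}$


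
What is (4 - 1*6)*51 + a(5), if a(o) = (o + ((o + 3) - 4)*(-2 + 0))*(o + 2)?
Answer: -123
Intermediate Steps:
a(o) = (2 + o)*(2 - o) (a(o) = (o + ((3 + o) - 4)*(-2))*(2 + o) = (o + (-1 + o)*(-2))*(2 + o) = (o + (2 - 2*o))*(2 + o) = (2 - o)*(2 + o) = (2 + o)*(2 - o))
(4 - 1*6)*51 + a(5) = (4 - 1*6)*51 + (4 - 1*5²) = (4 - 6)*51 + (4 - 1*25) = -2*51 + (4 - 25) = -102 - 21 = -123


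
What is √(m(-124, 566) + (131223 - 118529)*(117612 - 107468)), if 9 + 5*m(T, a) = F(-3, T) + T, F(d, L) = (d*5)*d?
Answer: 2*√804799490/5 ≈ 11348.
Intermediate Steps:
F(d, L) = 5*d² (F(d, L) = (5*d)*d = 5*d²)
m(T, a) = 36/5 + T/5 (m(T, a) = -9/5 + (5*(-3)² + T)/5 = -9/5 + (5*9 + T)/5 = -9/5 + (45 + T)/5 = -9/5 + (9 + T/5) = 36/5 + T/5)
√(m(-124, 566) + (131223 - 118529)*(117612 - 107468)) = √((36/5 + (⅕)*(-124)) + (131223 - 118529)*(117612 - 107468)) = √((36/5 - 124/5) + 12694*10144) = √(-88/5 + 128767936) = √(643839592/5) = 2*√804799490/5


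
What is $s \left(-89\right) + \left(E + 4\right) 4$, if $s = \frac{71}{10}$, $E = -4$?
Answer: $- \frac{6319}{10} \approx -631.9$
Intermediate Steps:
$s = \frac{71}{10}$ ($s = 71 \cdot \frac{1}{10} = \frac{71}{10} \approx 7.1$)
$s \left(-89\right) + \left(E + 4\right) 4 = \frac{71}{10} \left(-89\right) + \left(-4 + 4\right) 4 = - \frac{6319}{10} + 0 \cdot 4 = - \frac{6319}{10} + 0 = - \frac{6319}{10}$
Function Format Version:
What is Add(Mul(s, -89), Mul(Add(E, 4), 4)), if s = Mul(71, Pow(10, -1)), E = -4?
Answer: Rational(-6319, 10) ≈ -631.90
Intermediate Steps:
s = Rational(71, 10) (s = Mul(71, Rational(1, 10)) = Rational(71, 10) ≈ 7.1000)
Add(Mul(s, -89), Mul(Add(E, 4), 4)) = Add(Mul(Rational(71, 10), -89), Mul(Add(-4, 4), 4)) = Add(Rational(-6319, 10), Mul(0, 4)) = Add(Rational(-6319, 10), 0) = Rational(-6319, 10)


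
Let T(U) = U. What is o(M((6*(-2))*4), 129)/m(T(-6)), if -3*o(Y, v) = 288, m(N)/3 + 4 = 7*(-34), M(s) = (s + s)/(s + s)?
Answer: 16/121 ≈ 0.13223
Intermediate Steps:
M(s) = 1 (M(s) = (2*s)/((2*s)) = (2*s)*(1/(2*s)) = 1)
m(N) = -726 (m(N) = -12 + 3*(7*(-34)) = -12 + 3*(-238) = -12 - 714 = -726)
o(Y, v) = -96 (o(Y, v) = -⅓*288 = -96)
o(M((6*(-2))*4), 129)/m(T(-6)) = -96/(-726) = -96*(-1/726) = 16/121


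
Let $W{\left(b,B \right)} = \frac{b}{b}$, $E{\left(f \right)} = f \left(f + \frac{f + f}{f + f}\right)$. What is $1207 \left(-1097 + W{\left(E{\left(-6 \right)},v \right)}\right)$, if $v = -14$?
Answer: $-1322872$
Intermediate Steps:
$E{\left(f \right)} = f \left(1 + f\right)$ ($E{\left(f \right)} = f \left(f + \frac{2 f}{2 f}\right) = f \left(f + 2 f \frac{1}{2 f}\right) = f \left(f + 1\right) = f \left(1 + f\right)$)
$W{\left(b,B \right)} = 1$
$1207 \left(-1097 + W{\left(E{\left(-6 \right)},v \right)}\right) = 1207 \left(-1097 + 1\right) = 1207 \left(-1096\right) = -1322872$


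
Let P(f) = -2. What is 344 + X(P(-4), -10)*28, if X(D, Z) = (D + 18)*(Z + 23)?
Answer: 6168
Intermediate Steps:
X(D, Z) = (18 + D)*(23 + Z)
344 + X(P(-4), -10)*28 = 344 + (414 + 18*(-10) + 23*(-2) - 2*(-10))*28 = 344 + (414 - 180 - 46 + 20)*28 = 344 + 208*28 = 344 + 5824 = 6168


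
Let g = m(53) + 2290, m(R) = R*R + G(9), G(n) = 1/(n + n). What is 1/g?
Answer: 18/91783 ≈ 0.00019611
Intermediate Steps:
G(n) = 1/(2*n)
m(R) = 1/18 + R**2 (m(R) = R*R + (1/2)/9 = R**2 + (1/2)*(1/9) = R**2 + 1/18 = 1/18 + R**2)
g = 91783/18 (g = (1/18 + 53**2) + 2290 = (1/18 + 2809) + 2290 = 50563/18 + 2290 = 91783/18 ≈ 5099.1)
1/g = 1/(91783/18) = 18/91783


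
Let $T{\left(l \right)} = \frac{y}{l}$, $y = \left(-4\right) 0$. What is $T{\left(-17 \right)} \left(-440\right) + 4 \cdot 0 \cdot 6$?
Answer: $0$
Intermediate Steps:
$y = 0$
$T{\left(l \right)} = 0$ ($T{\left(l \right)} = \frac{0}{l} = 0$)
$T{\left(-17 \right)} \left(-440\right) + 4 \cdot 0 \cdot 6 = 0 \left(-440\right) + 4 \cdot 0 \cdot 6 = 0 + 0 \cdot 6 = 0 + 0 = 0$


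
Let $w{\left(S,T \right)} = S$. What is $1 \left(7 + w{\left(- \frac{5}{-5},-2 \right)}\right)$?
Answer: $8$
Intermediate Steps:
$1 \left(7 + w{\left(- \frac{5}{-5},-2 \right)}\right) = 1 \left(7 - \frac{5}{-5}\right) = 1 \left(7 - -1\right) = 1 \left(7 + 1\right) = 1 \cdot 8 = 8$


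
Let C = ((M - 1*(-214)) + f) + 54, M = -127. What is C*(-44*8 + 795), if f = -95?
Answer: 20378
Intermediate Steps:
C = 46 (C = ((-127 - 1*(-214)) - 95) + 54 = ((-127 + 214) - 95) + 54 = (87 - 95) + 54 = -8 + 54 = 46)
C*(-44*8 + 795) = 46*(-44*8 + 795) = 46*(-352 + 795) = 46*443 = 20378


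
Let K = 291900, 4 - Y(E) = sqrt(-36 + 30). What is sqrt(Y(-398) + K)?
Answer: sqrt(291904 - I*sqrt(6)) ≈ 540.28 - 0.002*I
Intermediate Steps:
Y(E) = 4 - I*sqrt(6) (Y(E) = 4 - sqrt(-36 + 30) = 4 - sqrt(-6) = 4 - I*sqrt(6))
sqrt(Y(-398) + K) = sqrt((4 - I*sqrt(6)) + 291900) = sqrt(291904 - I*sqrt(6))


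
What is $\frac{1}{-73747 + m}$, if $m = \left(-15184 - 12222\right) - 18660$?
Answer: $- \frac{1}{119813} \approx -8.3463 \cdot 10^{-6}$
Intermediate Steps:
$m = -46066$ ($m = -27406 - 18660 = -46066$)
$\frac{1}{-73747 + m} = \frac{1}{-73747 - 46066} = \frac{1}{-119813} = - \frac{1}{119813}$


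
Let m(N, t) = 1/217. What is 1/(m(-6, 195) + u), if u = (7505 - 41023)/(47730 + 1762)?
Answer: -5369882/3611957 ≈ -1.4867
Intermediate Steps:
m(N, t) = 1/217
u = -16759/24746 (u = -33518/49492 = -33518*1/49492 = -16759/24746 ≈ -0.67724)
1/(m(-6, 195) + u) = 1/(1/217 - 16759/24746) = 1/(-3611957/5369882) = -5369882/3611957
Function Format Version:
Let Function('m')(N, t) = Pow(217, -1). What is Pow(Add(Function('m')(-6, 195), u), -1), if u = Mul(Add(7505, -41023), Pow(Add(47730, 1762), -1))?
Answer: Rational(-5369882, 3611957) ≈ -1.4867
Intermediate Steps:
Function('m')(N, t) = Rational(1, 217)
u = Rational(-16759, 24746) (u = Mul(-33518, Pow(49492, -1)) = Mul(-33518, Rational(1, 49492)) = Rational(-16759, 24746) ≈ -0.67724)
Pow(Add(Function('m')(-6, 195), u), -1) = Pow(Add(Rational(1, 217), Rational(-16759, 24746)), -1) = Pow(Rational(-3611957, 5369882), -1) = Rational(-5369882, 3611957)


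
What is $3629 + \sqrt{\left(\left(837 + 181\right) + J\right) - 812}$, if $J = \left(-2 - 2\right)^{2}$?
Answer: $3629 + \sqrt{222} \approx 3643.9$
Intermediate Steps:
$J = 16$ ($J = \left(-4\right)^{2} = 16$)
$3629 + \sqrt{\left(\left(837 + 181\right) + J\right) - 812} = 3629 + \sqrt{\left(\left(837 + 181\right) + 16\right) - 812} = 3629 + \sqrt{\left(1018 + 16\right) - 812} = 3629 + \sqrt{1034 - 812} = 3629 + \sqrt{222}$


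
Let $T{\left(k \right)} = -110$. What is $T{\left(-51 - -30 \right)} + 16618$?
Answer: $16508$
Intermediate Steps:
$T{\left(-51 - -30 \right)} + 16618 = -110 + 16618 = 16508$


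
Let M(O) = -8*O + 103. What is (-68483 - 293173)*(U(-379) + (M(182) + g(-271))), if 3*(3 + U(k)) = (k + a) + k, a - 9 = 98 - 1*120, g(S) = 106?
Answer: 545015592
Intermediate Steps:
M(O) = 103 - 8*O
a = -13 (a = 9 + (98 - 1*120) = 9 + (98 - 120) = 9 - 22 = -13)
U(k) = -22/3 + 2*k/3 (U(k) = -3 + ((k - 13) + k)/3 = -3 + ((-13 + k) + k)/3 = -3 + (-13 + 2*k)/3 = -3 + (-13/3 + 2*k/3) = -22/3 + 2*k/3)
(-68483 - 293173)*(U(-379) + (M(182) + g(-271))) = (-68483 - 293173)*((-22/3 + (2/3)*(-379)) + ((103 - 8*182) + 106)) = -361656*((-22/3 - 758/3) + ((103 - 1456) + 106)) = -361656*(-260 + (-1353 + 106)) = -361656*(-260 - 1247) = -361656*(-1507) = 545015592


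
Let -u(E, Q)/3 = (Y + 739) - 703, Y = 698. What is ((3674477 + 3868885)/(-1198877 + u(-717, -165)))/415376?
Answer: -3771681/249449695352 ≈ -1.5120e-5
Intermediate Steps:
u(E, Q) = -2202 (u(E, Q) = -3*((698 + 739) - 703) = -3*(1437 - 703) = -3*734 = -2202)
((3674477 + 3868885)/(-1198877 + u(-717, -165)))/415376 = ((3674477 + 3868885)/(-1198877 - 2202))/415376 = (7543362/(-1201079))*(1/415376) = (7543362*(-1/1201079))*(1/415376) = -7543362/1201079*1/415376 = -3771681/249449695352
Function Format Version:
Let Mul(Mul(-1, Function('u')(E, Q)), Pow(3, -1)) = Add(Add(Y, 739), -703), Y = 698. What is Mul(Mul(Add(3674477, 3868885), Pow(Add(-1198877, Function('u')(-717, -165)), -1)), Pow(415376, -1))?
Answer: Rational(-3771681, 249449695352) ≈ -1.5120e-5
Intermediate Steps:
Function('u')(E, Q) = -2202 (Function('u')(E, Q) = Mul(-3, Add(Add(698, 739), -703)) = Mul(-3, Add(1437, -703)) = Mul(-3, 734) = -2202)
Mul(Mul(Add(3674477, 3868885), Pow(Add(-1198877, Function('u')(-717, -165)), -1)), Pow(415376, -1)) = Mul(Mul(Add(3674477, 3868885), Pow(Add(-1198877, -2202), -1)), Pow(415376, -1)) = Mul(Mul(7543362, Pow(-1201079, -1)), Rational(1, 415376)) = Mul(Mul(7543362, Rational(-1, 1201079)), Rational(1, 415376)) = Mul(Rational(-7543362, 1201079), Rational(1, 415376)) = Rational(-3771681, 249449695352)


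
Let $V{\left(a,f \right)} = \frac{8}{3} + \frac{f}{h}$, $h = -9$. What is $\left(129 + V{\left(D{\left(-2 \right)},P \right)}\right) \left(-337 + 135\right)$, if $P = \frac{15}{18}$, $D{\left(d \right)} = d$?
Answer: $- \frac{717605}{27} \approx -26578.0$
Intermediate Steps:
$P = \frac{5}{6}$ ($P = 15 \cdot \frac{1}{18} = \frac{5}{6} \approx 0.83333$)
$V{\left(a,f \right)} = \frac{8}{3} - \frac{f}{9}$ ($V{\left(a,f \right)} = \frac{8}{3} + \frac{f}{-9} = 8 \cdot \frac{1}{3} + f \left(- \frac{1}{9}\right) = \frac{8}{3} - \frac{f}{9}$)
$\left(129 + V{\left(D{\left(-2 \right)},P \right)}\right) \left(-337 + 135\right) = \left(129 + \left(\frac{8}{3} - \frac{5}{54}\right)\right) \left(-337 + 135\right) = \left(129 + \left(\frac{8}{3} - \frac{5}{54}\right)\right) \left(-202\right) = \left(129 + \frac{139}{54}\right) \left(-202\right) = \frac{7105}{54} \left(-202\right) = - \frac{717605}{27}$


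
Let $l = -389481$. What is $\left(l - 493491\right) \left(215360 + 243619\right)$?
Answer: $-405265605588$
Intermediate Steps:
$\left(l - 493491\right) \left(215360 + 243619\right) = \left(-389481 - 493491\right) \left(215360 + 243619\right) = \left(-882972\right) 458979 = -405265605588$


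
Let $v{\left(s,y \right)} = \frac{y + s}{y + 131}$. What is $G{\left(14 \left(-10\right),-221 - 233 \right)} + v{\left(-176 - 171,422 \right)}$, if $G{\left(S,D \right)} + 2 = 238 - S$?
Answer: $\frac{208003}{553} \approx 376.14$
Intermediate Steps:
$v{\left(s,y \right)} = \frac{s + y}{131 + y}$
$G{\left(S,D \right)} = 236 - S$ ($G{\left(S,D \right)} = -2 - \left(-238 + S\right) = 236 - S$)
$G{\left(14 \left(-10\right),-221 - 233 \right)} + v{\left(-176 - 171,422 \right)} = \left(236 - 14 \left(-10\right)\right) + \frac{\left(-176 - 171\right) + 422}{131 + 422} = \left(236 - -140\right) + \frac{\left(-176 - 171\right) + 422}{553} = \left(236 + 140\right) + \frac{-347 + 422}{553} = 376 + \frac{1}{553} \cdot 75 = 376 + \frac{75}{553} = \frac{208003}{553}$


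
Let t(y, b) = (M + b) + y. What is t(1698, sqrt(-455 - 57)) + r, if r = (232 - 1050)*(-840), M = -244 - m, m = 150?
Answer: 688424 + 16*I*sqrt(2) ≈ 6.8842e+5 + 22.627*I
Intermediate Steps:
M = -394 (M = -244 - 1*150 = -244 - 150 = -394)
t(y, b) = -394 + b + y (t(y, b) = (-394 + b) + y = -394 + b + y)
r = 687120 (r = -818*(-840) = 687120)
t(1698, sqrt(-455 - 57)) + r = (-394 + sqrt(-455 - 57) + 1698) + 687120 = (-394 + sqrt(-512) + 1698) + 687120 = (-394 + 16*I*sqrt(2) + 1698) + 687120 = (1304 + 16*I*sqrt(2)) + 687120 = 688424 + 16*I*sqrt(2)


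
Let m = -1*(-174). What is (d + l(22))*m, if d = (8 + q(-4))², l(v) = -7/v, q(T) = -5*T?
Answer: 1499967/11 ≈ 1.3636e+5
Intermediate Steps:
m = 174
d = 784 (d = (8 - 5*(-4))² = (8 + 20)² = 28² = 784)
(d + l(22))*m = (784 - 7/22)*174 = (17241/22)*174 = 1499967/11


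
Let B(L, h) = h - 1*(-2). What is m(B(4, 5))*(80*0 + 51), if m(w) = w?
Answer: 357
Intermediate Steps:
B(L, h) = 2 + h (B(L, h) = h + 2 = 2 + h)
m(B(4, 5))*(80*0 + 51) = (2 + 5)*(80*0 + 51) = 7*(0 + 51) = 7*51 = 357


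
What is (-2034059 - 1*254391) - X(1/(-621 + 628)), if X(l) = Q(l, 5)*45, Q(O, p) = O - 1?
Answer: -16018880/7 ≈ -2.2884e+6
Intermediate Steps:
Q(O, p) = -1 + O
X(l) = -45 + 45*l (X(l) = (-1 + l)*45 = -45 + 45*l)
(-2034059 - 1*254391) - X(1/(-621 + 628)) = (-2034059 - 1*254391) - (-45 + 45/(-621 + 628)) = (-2034059 - 254391) - (-45 + 45/7) = -2288450 - (-45 + 45*(⅐)) = -2288450 - (-45 + 45/7) = -2288450 - 1*(-270/7) = -2288450 + 270/7 = -16018880/7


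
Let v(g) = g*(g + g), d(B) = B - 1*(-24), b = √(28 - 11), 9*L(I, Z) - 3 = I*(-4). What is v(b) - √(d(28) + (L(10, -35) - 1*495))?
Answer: 34 - 2*I*√1006/3 ≈ 34.0 - 21.145*I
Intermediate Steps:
L(I, Z) = ⅓ - 4*I/9 (L(I, Z) = ⅓ + (I*(-4))/9 = ⅓ + (-4*I)/9 = ⅓ - 4*I/9)
b = √17 ≈ 4.1231
d(B) = 24 + B (d(B) = B + 24 = 24 + B)
v(g) = 2*g² (v(g) = g*(2*g) = 2*g²)
v(b) - √(d(28) + (L(10, -35) - 1*495)) = 2*(√17)² - √((24 + 28) + ((⅓ - 4/9*10) - 1*495)) = 2*17 - √(52 + ((⅓ - 40/9) - 495)) = 34 - √(52 + (-37/9 - 495)) = 34 - √(52 - 4492/9) = 34 - √(-4024/9) = 34 - 2*I*√1006/3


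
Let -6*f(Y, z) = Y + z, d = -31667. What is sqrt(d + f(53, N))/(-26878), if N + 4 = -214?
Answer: -3*I*sqrt(14062)/53756 ≈ -0.0066179*I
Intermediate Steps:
N = -218 (N = -4 - 214 = -218)
f(Y, z) = -Y/6 - z/6 (f(Y, z) = -(Y + z)/6 = -Y/6 - z/6)
sqrt(d + f(53, N))/(-26878) = sqrt(-31667 + (-1/6*53 - 1/6*(-218)))/(-26878) = sqrt(-31667 + (-53/6 + 109/3))*(-1/26878) = sqrt(-31667 + 55/2)*(-1/26878) = sqrt(-63279/2)*(-1/26878) = (3*I*sqrt(14062)/2)*(-1/26878) = -3*I*sqrt(14062)/53756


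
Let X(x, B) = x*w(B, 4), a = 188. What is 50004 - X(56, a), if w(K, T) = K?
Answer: 39476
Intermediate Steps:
X(x, B) = B*x (X(x, B) = x*B = B*x)
50004 - X(56, a) = 50004 - 188*56 = 50004 - 1*10528 = 50004 - 10528 = 39476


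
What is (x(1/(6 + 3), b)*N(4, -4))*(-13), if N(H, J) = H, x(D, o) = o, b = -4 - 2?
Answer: 312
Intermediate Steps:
b = -6
(x(1/(6 + 3), b)*N(4, -4))*(-13) = -6*4*(-13) = -24*(-13) = 312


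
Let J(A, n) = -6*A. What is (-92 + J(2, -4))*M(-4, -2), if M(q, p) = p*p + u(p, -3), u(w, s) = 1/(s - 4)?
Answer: -2808/7 ≈ -401.14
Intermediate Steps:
u(w, s) = 1/(-4 + s)
M(q, p) = -⅐ + p² (M(q, p) = p*p + 1/(-4 - 3) = p² + 1/(-7) = p² - ⅐ = -⅐ + p²)
(-92 + J(2, -4))*M(-4, -2) = (-92 - 6*2)*(-⅐ + (-2)²) = (-92 - 12)*(-⅐ + 4) = -104*27/7 = -2808/7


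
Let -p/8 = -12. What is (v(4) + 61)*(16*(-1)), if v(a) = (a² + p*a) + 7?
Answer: -7488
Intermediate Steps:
p = 96 (p = -8*(-12) = 96)
v(a) = 7 + a² + 96*a (v(a) = (a² + 96*a) + 7 = 7 + a² + 96*a)
(v(4) + 61)*(16*(-1)) = ((7 + 4² + 96*4) + 61)*(16*(-1)) = ((7 + 16 + 384) + 61)*(-16) = (407 + 61)*(-16) = 468*(-16) = -7488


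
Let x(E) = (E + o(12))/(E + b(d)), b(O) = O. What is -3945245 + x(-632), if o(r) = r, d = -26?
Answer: -1297985295/329 ≈ -3.9452e+6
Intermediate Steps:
x(E) = (12 + E)/(-26 + E) (x(E) = (E + 12)/(E - 26) = (12 + E)/(-26 + E))
-3945245 + x(-632) = -3945245 + (12 - 632)/(-26 - 632) = -3945245 - 620/(-658) = -3945245 - 1/658*(-620) = -3945245 + 310/329 = -1297985295/329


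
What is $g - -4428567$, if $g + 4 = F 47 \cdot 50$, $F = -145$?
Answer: $4087813$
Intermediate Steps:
$g = -340754$ ($g = -4 + \left(-145\right) 47 \cdot 50 = -4 - 340750 = -340754$)
$g - -4428567 = -340754 - -4428567 = -340754 + 4428567 = 4087813$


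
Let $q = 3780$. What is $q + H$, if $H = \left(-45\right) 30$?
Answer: $2430$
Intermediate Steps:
$H = -1350$
$q + H = 3780 - 1350 = 2430$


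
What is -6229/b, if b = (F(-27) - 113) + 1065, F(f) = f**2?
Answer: -6229/1681 ≈ -3.7055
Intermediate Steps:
b = 1681 (b = ((-27)**2 - 113) + 1065 = (729 - 113) + 1065 = 616 + 1065 = 1681)
-6229/b = -6229/1681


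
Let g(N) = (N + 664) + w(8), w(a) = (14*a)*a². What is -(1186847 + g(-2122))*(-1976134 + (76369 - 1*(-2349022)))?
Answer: -535764580149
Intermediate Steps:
w(a) = 14*a³
g(N) = 7832 + N (g(N) = (N + 664) + 14*8³ = (664 + N) + 14*512 = (664 + N) + 7168 = 7832 + N)
-(1186847 + g(-2122))*(-1976134 + (76369 - 1*(-2349022))) = -(1186847 + (7832 - 2122))*(-1976134 + (76369 - 1*(-2349022))) = -(1186847 + 5710)*(-1976134 + (76369 + 2349022)) = -1192557*(-1976134 + 2425391) = -1192557*449257 = -1*535764580149 = -535764580149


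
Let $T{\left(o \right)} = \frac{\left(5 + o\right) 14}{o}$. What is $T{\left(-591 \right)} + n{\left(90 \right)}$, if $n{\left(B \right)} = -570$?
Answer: $- \frac{328666}{591} \approx -556.12$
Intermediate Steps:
$T{\left(o \right)} = \frac{70 + 14 o}{o}$
$T{\left(-591 \right)} + n{\left(90 \right)} = \left(14 + \frac{70}{-591}\right) - 570 = \left(14 + 70 \left(- \frac{1}{591}\right)\right) - 570 = \left(14 - \frac{70}{591}\right) - 570 = \frac{8204}{591} - 570 = - \frac{328666}{591}$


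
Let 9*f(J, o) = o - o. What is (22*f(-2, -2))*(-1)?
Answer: 0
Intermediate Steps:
f(J, o) = 0 (f(J, o) = (o - o)/9 = (1/9)*0 = 0)
(22*f(-2, -2))*(-1) = (22*0)*(-1) = 0*(-1) = 0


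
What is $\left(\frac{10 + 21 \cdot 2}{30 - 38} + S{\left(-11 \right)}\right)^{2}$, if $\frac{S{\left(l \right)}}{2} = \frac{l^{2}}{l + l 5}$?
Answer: $\frac{3721}{36} \approx 103.36$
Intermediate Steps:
$S{\left(l \right)} = \frac{l}{3}$ ($S{\left(l \right)} = 2 \frac{l^{2}}{l + l 5} = 2 \frac{l^{2}}{l + 5 l} = 2 \frac{l^{2}}{6 l} = 2 \frac{1}{6 l} l^{2} = 2 \frac{l}{6} = \frac{l}{3}$)
$\left(\frac{10 + 21 \cdot 2}{30 - 38} + S{\left(-11 \right)}\right)^{2} = \left(\frac{10 + 21 \cdot 2}{30 - 38} + \frac{1}{3} \left(-11\right)\right)^{2} = \left(\frac{10 + 42}{-8} - \frac{11}{3}\right)^{2} = \left(52 \left(- \frac{1}{8}\right) - \frac{11}{3}\right)^{2} = \left(- \frac{13}{2} - \frac{11}{3}\right)^{2} = \left(- \frac{61}{6}\right)^{2} = \frac{3721}{36}$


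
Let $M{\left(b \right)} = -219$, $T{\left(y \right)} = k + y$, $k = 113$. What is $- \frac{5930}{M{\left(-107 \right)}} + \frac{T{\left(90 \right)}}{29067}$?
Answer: $\frac{19156863}{707297} \approx 27.085$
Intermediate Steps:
$T{\left(y \right)} = 113 + y$
$- \frac{5930}{M{\left(-107 \right)}} + \frac{T{\left(90 \right)}}{29067} = - \frac{5930}{-219} + \frac{113 + 90}{29067} = \left(-5930\right) \left(- \frac{1}{219}\right) + 203 \cdot \frac{1}{29067} = \frac{5930}{219} + \frac{203}{29067} = \frac{19156863}{707297}$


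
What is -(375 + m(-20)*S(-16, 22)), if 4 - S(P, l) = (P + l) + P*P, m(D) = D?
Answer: -5535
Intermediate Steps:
S(P, l) = 4 - P - l - P² (S(P, l) = 4 - ((P + l) + P*P) = 4 - ((P + l) + P²) = 4 - (P + l + P²) = 4 + (-P - l - P²) = 4 - P - l - P²)
-(375 + m(-20)*S(-16, 22)) = -(375 - 20*(4 - 1*(-16) - 1*22 - 1*(-16)²)) = -(375 - 20*(4 + 16 - 22 - 1*256)) = -(375 - 20*(4 + 16 - 22 - 256)) = -(375 - 20*(-258)) = -(375 + 5160) = -1*5535 = -5535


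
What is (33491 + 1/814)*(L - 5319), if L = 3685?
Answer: -22272788475/407 ≈ -5.4724e+7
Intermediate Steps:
(33491 + 1/814)*(L - 5319) = (33491 + 1/814)*(3685 - 5319) = (33491 + 1/814)*(-1634) = (27261675/814)*(-1634) = -22272788475/407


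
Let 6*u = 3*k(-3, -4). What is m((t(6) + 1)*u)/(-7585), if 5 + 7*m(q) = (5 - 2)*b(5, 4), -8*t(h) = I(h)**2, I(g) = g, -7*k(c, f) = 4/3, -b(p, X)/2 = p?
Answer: 1/1517 ≈ 0.00065920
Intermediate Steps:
b(p, X) = -2*p
k(c, f) = -4/21 (k(c, f) = -4/(7*3) = -1/7*4/3 = -4/21)
t(h) = -h**2/8
u = -2/21 (u = (3*(-4/21))/6 = (1/6)*(-4/7) = -2/21 ≈ -0.095238)
m(q) = -5 (m(q) = -5/7 + ((5 - 2)*(-2*5))/7 = -5/7 + (3*(-10))/7 = -5/7 + (1/7)*(-30) = -5/7 - 30/7 = -5)
m((t(6) + 1)*u)/(-7585) = -5/(-7585) = -5*(-1/7585) = 1/1517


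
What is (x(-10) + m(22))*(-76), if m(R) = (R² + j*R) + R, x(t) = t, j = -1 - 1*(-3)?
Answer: -41040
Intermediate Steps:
j = 2 (j = -1 + 3 = 2)
m(R) = R² + 3*R (m(R) = (R² + 2*R) + R = R² + 3*R)
(x(-10) + m(22))*(-76) = (-10 + 22*(3 + 22))*(-76) = (-10 + 22*25)*(-76) = (-10 + 550)*(-76) = 540*(-76) = -41040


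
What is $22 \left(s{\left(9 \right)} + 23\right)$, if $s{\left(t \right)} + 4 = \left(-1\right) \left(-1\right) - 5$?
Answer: $330$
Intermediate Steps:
$s{\left(t \right)} = -8$ ($s{\left(t \right)} = -4 - 4 = -8$)
$22 \left(s{\left(9 \right)} + 23\right) = 22 \left(-8 + 23\right) = 22 \cdot 15 = 330$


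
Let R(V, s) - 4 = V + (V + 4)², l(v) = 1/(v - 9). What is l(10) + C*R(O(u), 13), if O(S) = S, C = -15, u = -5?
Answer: 1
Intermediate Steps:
l(v) = 1/(-9 + v)
R(V, s) = 4 + V + (4 + V)² (R(V, s) = 4 + (V + (V + 4)²) = 4 + (V + (4 + V)²) = 4 + V + (4 + V)²)
l(10) + C*R(O(u), 13) = 1/(-9 + 10) - 15*(4 - 5 + (4 - 5)²) = 1/1 - 15*(4 - 5 + (-1)²) = 1 - 15*(4 - 5 + 1) = 1 - 15*0 = 1 + 0 = 1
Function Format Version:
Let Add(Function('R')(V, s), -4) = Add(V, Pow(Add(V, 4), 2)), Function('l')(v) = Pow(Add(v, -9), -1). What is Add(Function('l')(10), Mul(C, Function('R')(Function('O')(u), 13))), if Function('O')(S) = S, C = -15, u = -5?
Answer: 1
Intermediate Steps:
Function('l')(v) = Pow(Add(-9, v), -1)
Function('R')(V, s) = Add(4, V, Pow(Add(4, V), 2)) (Function('R')(V, s) = Add(4, Add(V, Pow(Add(V, 4), 2))) = Add(4, Add(V, Pow(Add(4, V), 2))) = Add(4, V, Pow(Add(4, V), 2)))
Add(Function('l')(10), Mul(C, Function('R')(Function('O')(u), 13))) = Add(Pow(Add(-9, 10), -1), Mul(-15, Add(4, -5, Pow(Add(4, -5), 2)))) = Add(Pow(1, -1), Mul(-15, Add(4, -5, Pow(-1, 2)))) = Add(1, Mul(-15, Add(4, -5, 1))) = Add(1, Mul(-15, 0)) = Add(1, 0) = 1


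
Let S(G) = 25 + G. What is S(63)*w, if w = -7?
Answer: -616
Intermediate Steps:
S(63)*w = (25 + 63)*(-7) = 88*(-7) = -616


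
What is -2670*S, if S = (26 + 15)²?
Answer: -4488270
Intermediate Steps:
S = 1681 (S = 41² = 1681)
-2670*S = -2670*1681 = -4488270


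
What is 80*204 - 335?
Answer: 15985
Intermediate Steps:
80*204 - 335 = 16320 - 335 = 15985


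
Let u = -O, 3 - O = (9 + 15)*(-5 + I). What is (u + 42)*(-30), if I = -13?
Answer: 11790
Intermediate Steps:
O = 435 (O = 3 - (9 + 15)*(-5 - 13) = 3 - 24*(-18) = 3 - 1*(-432) = 3 + 432 = 435)
u = -435 (u = -1*435 = -435)
(u + 42)*(-30) = (-435 + 42)*(-30) = -393*(-30) = 11790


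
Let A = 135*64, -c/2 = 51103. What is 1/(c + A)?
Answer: -1/93566 ≈ -1.0688e-5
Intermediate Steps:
c = -102206 (c = -2*51103 = -102206)
A = 8640
1/(c + A) = 1/(-102206 + 8640) = 1/(-93566) = -1/93566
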